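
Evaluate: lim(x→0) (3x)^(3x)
This is an exponential indeterminate form.

For exponential indeterminate forms, take the natural log:
  Let L = lim(x→0) (3x)^(3x)
  Then ln(L) = lim(x→0) [exponent × ln(base)]
  Evaluate using L'Hôpital or standard limits, then exponentiate.
  L = 1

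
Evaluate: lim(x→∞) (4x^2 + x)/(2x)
This is an ∞/∞ indeterminate form.

Apply L'Hôpital's rule: differentiate numerator and denominator separately.
  f(x) = 4·x^2 + x   ⇒   f'(x) = 8·x + 1
  g(x) = 2·x   ⇒   g'(x) = 2
  lim(x→∞) f'(x)/g'(x) = lim(x→∞) (8·x + 1)/(2)
  = ∞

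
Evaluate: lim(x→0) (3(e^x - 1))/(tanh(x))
This is a 0/0 indeterminate form.

Apply L'Hôpital's rule: differentiate numerator and denominator separately.
  f(x) = 3·e^(x) - 3   ⇒   f'(x) = 3·e^(x)
  g(x) = tanh(x)   ⇒   g'(x) = 1 - tanh(x)^2
  lim(x→0) f'(x)/g'(x) = lim(x→0) (3·e^(x))/(1 - tanh(x)^2)
  = 3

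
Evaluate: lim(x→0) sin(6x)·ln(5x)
This is a 0·∞ indeterminate form.

Rewrite 0·∞ as a quotient (0/0 or ∞/∞ form), then apply L'Hôpital's rule:
  lim(x→0) sin(6x)·ln(5x) = 0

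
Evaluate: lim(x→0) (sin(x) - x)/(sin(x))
This is a 0/0 indeterminate form.

Apply L'Hôpital's rule: differentiate numerator and denominator separately.
  f(x) = -x + sin(x)   ⇒   f'(x) = cos(x) - 1
  g(x) = sin(x)   ⇒   g'(x) = cos(x)
  lim(x→0) f'(x)/g'(x) = lim(x→0) (cos(x) - 1)/(cos(x))
  = 0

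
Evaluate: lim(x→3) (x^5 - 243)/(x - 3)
This is a standard limit.

Factor or rationalize the expression:
  lim(x→3) (x^5 - 243)/(x - 3) = 405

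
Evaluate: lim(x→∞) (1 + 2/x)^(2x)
This is an exponential indeterminate form.

For exponential indeterminate forms, take the natural log:
  Let L = lim(x→∞) (1 + 2/x)^(2x)
  Then ln(L) = lim(x→∞) [exponent × ln(base)]
  Evaluate using L'Hôpital or standard limits, then exponentiate.
  L = e^(4)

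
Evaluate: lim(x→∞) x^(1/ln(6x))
This is an exponential indeterminate form.

For exponential indeterminate forms, take the natural log:
  Let L = lim(x→∞) x^(1/ln(6x))
  Then ln(L) = lim(x→∞) [exponent × ln(base)]
  Evaluate using L'Hôpital or standard limits, then exponentiate.
  L = e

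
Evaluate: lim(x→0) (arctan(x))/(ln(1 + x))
This is a 0/0 indeterminate form.

Apply L'Hôpital's rule: differentiate numerator and denominator separately.
  f(x) = atan(x)   ⇒   f'(x) = 1/(x^2 + 1)
  g(x) = ln(x + 1)   ⇒   g'(x) = 1/(x + 1)
  lim(x→0) f'(x)/g'(x) = lim(x→0) (1/(x^2 + 1))/(1/(x + 1))
  = 1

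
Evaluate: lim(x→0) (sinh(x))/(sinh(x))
This is a 0/0 indeterminate form.

Apply L'Hôpital's rule: differentiate numerator and denominator separately.
  f(x) = sinh(x)   ⇒   f'(x) = cosh(x)
  g(x) = sinh(x)   ⇒   g'(x) = cosh(x)
  lim(x→0) f'(x)/g'(x) = lim(x→0) (cosh(x))/(cosh(x))
  = 1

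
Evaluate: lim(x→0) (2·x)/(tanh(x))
This is a 0/0 indeterminate form.

Apply L'Hôpital's rule: differentiate numerator and denominator separately.
  f(x) = 2·x   ⇒   f'(x) = 2
  g(x) = tanh(x)   ⇒   g'(x) = 1 - tanh(x)^2
  lim(x→0) f'(x)/g'(x) = lim(x→0) (2)/(1 - tanh(x)^2)
  = 2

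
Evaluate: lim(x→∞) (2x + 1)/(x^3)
This is an ∞/∞ indeterminate form.

Apply L'Hôpital's rule: differentiate numerator and denominator separately.
  f(x) = 2·x + 1   ⇒   f'(x) = 2
  g(x) = x^3   ⇒   g'(x) = 3·x^2
  lim(x→∞) f'(x)/g'(x) = lim(x→∞) (2)/(3·x^2)
  = 0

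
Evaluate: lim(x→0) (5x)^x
This is an exponential indeterminate form.

For exponential indeterminate forms, take the natural log:
  Let L = lim(x→0) (5x)^x
  Then ln(L) = lim(x→0) [exponent × ln(base)]
  Evaluate using L'Hôpital or standard limits, then exponentiate.
  L = 1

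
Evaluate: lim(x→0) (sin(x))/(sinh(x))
This is a 0/0 indeterminate form.

Apply L'Hôpital's rule: differentiate numerator and denominator separately.
  f(x) = sin(x)   ⇒   f'(x) = cos(x)
  g(x) = sinh(x)   ⇒   g'(x) = cosh(x)
  lim(x→0) f'(x)/g'(x) = lim(x→0) (cos(x))/(cosh(x))
  = 1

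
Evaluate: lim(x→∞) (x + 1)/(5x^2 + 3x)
This is an ∞/∞ indeterminate form.

Apply L'Hôpital's rule: differentiate numerator and denominator separately.
  f(x) = x + 1   ⇒   f'(x) = 1
  g(x) = 5·x^2 + 3·x   ⇒   g'(x) = 10·x + 3
  lim(x→∞) f'(x)/g'(x) = lim(x→∞) (1)/(10·x + 3)
  = 0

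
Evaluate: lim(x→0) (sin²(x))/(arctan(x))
This is a 0/0 indeterminate form.

Apply L'Hôpital's rule: differentiate numerator and denominator separately.
  f(x) = sin(x)^2   ⇒   f'(x) = 2·sin(x)·cos(x)
  g(x) = atan(x)   ⇒   g'(x) = 1/(x^2 + 1)
  lim(x→0) f'(x)/g'(x) = lim(x→0) (2·sin(x)·cos(x))/(1/(x^2 + 1))
  = 0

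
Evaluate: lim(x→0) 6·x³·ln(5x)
This is a 0·∞ indeterminate form.

Rewrite 0·∞ as a quotient (0/0 or ∞/∞ form), then apply L'Hôpital's rule:
  lim(x→0) 6·x³·ln(5x) = 0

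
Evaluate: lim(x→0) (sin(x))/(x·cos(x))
This is a 0/0 indeterminate form.

Apply L'Hôpital's rule: differentiate numerator and denominator separately.
  f(x) = sin(x)   ⇒   f'(x) = cos(x)
  g(x) = x·cos(x)   ⇒   g'(x) = -x·sin(x) + cos(x)
  lim(x→0) f'(x)/g'(x) = lim(x→0) (cos(x))/(-x·sin(x) + cos(x))
  = 1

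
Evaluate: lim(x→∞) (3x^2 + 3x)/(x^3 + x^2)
This is an ∞/∞ indeterminate form.

Apply L'Hôpital's rule: differentiate numerator and denominator separately.
  f(x) = 3·x^2 + 3·x   ⇒   f'(x) = 6·x + 3
  g(x) = x^3 + x^2   ⇒   g'(x) = 3·x^2 + 2·x
  lim(x→∞) f'(x)/g'(x) = lim(x→∞) (6·x + 3)/(3·x^2 + 2·x)
  = 0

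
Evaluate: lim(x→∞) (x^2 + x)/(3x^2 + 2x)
This is an ∞/∞ indeterminate form.

Apply L'Hôpital's rule: differentiate numerator and denominator separately.
  f(x) = x^2 + x   ⇒   f'(x) = 2·x + 1
  g(x) = 3·x^2 + 2·x   ⇒   g'(x) = 6·x + 2
  lim(x→∞) f'(x)/g'(x) = lim(x→∞) (2·x + 1)/(6·x + 2)
  = 1/3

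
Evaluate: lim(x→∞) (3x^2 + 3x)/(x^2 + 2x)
This is an ∞/∞ indeterminate form.

Apply L'Hôpital's rule: differentiate numerator and denominator separately.
  f(x) = 3·x^2 + 3·x   ⇒   f'(x) = 6·x + 3
  g(x) = x^2 + 2·x   ⇒   g'(x) = 2·x + 2
  lim(x→∞) f'(x)/g'(x) = lim(x→∞) (6·x + 3)/(2·x + 2)
  = 3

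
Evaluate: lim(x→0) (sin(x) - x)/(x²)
This is a 0/0 indeterminate form.

Apply L'Hôpital's rule: differentiate numerator and denominator separately.
  f(x) = -x + sin(x)   ⇒   f'(x) = cos(x) - 1
  g(x) = x^2   ⇒   g'(x) = 2·x
  lim(x→0) f'(x)/g'(x) = lim(x→0) (cos(x) - 1)/(2·x)
  = 0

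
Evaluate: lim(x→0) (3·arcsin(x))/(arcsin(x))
This is a 0/0 indeterminate form.

Apply L'Hôpital's rule: differentiate numerator and denominator separately.
  f(x) = 3·asin(x)   ⇒   f'(x) = 3/sqrt(1 - x^2)
  g(x) = asin(x)   ⇒   g'(x) = 1/sqrt(1 - x^2)
  lim(x→0) f'(x)/g'(x) = lim(x→0) (3/sqrt(1 - x^2))/(1/sqrt(1 - x^2))
  = 3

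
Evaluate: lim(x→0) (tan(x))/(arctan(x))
This is a 0/0 indeterminate form.

Apply L'Hôpital's rule: differentiate numerator and denominator separately.
  f(x) = tan(x)   ⇒   f'(x) = tan(x)^2 + 1
  g(x) = atan(x)   ⇒   g'(x) = 1/(x^2 + 1)
  lim(x→0) f'(x)/g'(x) = lim(x→0) (tan(x)^2 + 1)/(1/(x^2 + 1))
  = 1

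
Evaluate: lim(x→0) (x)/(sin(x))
This is a 0/0 indeterminate form.

Apply L'Hôpital's rule: differentiate numerator and denominator separately.
  f(x) = x   ⇒   f'(x) = 1
  g(x) = sin(x)   ⇒   g'(x) = cos(x)
  lim(x→0) f'(x)/g'(x) = lim(x→0) (1)/(cos(x))
  = 1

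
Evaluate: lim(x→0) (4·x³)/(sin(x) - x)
This is a 0/0 indeterminate form.

Apply L'Hôpital's rule: differentiate numerator and denominator separately.
  f(x) = 4·x^3   ⇒   f'(x) = 12·x^2
  g(x) = -x + sin(x)   ⇒   g'(x) = cos(x) - 1
  lim(x→0) f'(x)/g'(x) = lim(x→0) (12·x^2)/(cos(x) - 1)
  = -24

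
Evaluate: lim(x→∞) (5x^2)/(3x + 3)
This is an ∞/∞ indeterminate form.

Apply L'Hôpital's rule: differentiate numerator and denominator separately.
  f(x) = 5·x^2   ⇒   f'(x) = 10·x
  g(x) = 3·x + 3   ⇒   g'(x) = 3
  lim(x→∞) f'(x)/g'(x) = lim(x→∞) (10·x)/(3)
  = ∞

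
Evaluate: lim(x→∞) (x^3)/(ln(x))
This is an ∞/∞ indeterminate form.

Apply L'Hôpital's rule: differentiate numerator and denominator separately.
  f(x) = x^3   ⇒   f'(x) = 3·x^2
  g(x) = ln(x)   ⇒   g'(x) = 1/x
  lim(x→∞) f'(x)/g'(x) = lim(x→∞) (3·x^2)/(1/x)
  = ∞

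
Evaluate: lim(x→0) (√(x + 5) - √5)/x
This is a standard limit.

Factor or rationalize the expression:
  lim(x→0) (√(x + 5) - √5)/x = sqrt(5)/10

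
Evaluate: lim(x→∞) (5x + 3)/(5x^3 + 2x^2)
This is an ∞/∞ indeterminate form.

Apply L'Hôpital's rule: differentiate numerator and denominator separately.
  f(x) = 5·x + 3   ⇒   f'(x) = 5
  g(x) = 5·x^3 + 2·x^2   ⇒   g'(x) = 15·x^2 + 4·x
  lim(x→∞) f'(x)/g'(x) = lim(x→∞) (5)/(15·x^2 + 4·x)
  = 0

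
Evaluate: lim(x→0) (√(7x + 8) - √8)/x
This is a standard limit.

Factor or rationalize the expression:
  lim(x→0) (√(7x + 8) - √8)/x = 7·sqrt(2)/8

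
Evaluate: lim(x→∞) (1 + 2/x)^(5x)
This is an exponential indeterminate form.

For exponential indeterminate forms, take the natural log:
  Let L = lim(x→∞) (1 + 2/x)^(5x)
  Then ln(L) = lim(x→∞) [exponent × ln(base)]
  Evaluate using L'Hôpital or standard limits, then exponentiate.
  L = e^(10)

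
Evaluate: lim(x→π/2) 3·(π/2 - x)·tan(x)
This is a 0·∞ indeterminate form.

Rewrite 0·∞ as a quotient (0/0 or ∞/∞ form), then apply L'Hôpital's rule:
  lim(x→π/2) 3·(π/2 - x)·tan(x) = 3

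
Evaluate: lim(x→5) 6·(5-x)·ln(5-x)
This is a 0·∞ indeterminate form.

Rewrite 0·∞ as a quotient (0/0 or ∞/∞ form), then apply L'Hôpital's rule:
  lim(x→5) 6·(5-x)·ln(5-x) = 0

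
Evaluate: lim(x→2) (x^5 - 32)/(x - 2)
This is a standard limit.

Factor or rationalize the expression:
  lim(x→2) (x^5 - 32)/(x - 2) = 80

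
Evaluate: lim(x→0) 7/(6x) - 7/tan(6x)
This is an ∞-∞ indeterminate form.

Combine fractions or rationalize to convert ∞-∞ to 0/0 form:
  lim(x→0) 7/(6x) - 7/tan(6x) = 0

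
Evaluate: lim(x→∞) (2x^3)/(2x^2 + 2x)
This is an ∞/∞ indeterminate form.

Apply L'Hôpital's rule: differentiate numerator and denominator separately.
  f(x) = 2·x^3   ⇒   f'(x) = 6·x^2
  g(x) = 2·x^2 + 2·x   ⇒   g'(x) = 4·x + 2
  lim(x→∞) f'(x)/g'(x) = lim(x→∞) (6·x^2)/(4·x + 2)
  = ∞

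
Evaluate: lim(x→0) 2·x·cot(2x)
This is a 0·∞ indeterminate form.

Rewrite 0·∞ as a quotient (0/0 or ∞/∞ form), then apply L'Hôpital's rule:
  lim(x→0) 2·x·cot(2x) = 1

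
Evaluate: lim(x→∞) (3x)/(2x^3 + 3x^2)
This is an ∞/∞ indeterminate form.

Apply L'Hôpital's rule: differentiate numerator and denominator separately.
  f(x) = 3·x   ⇒   f'(x) = 3
  g(x) = 2·x^3 + 3·x^2   ⇒   g'(x) = 6·x^2 + 6·x
  lim(x→∞) f'(x)/g'(x) = lim(x→∞) (3)/(6·x^2 + 6·x)
  = 0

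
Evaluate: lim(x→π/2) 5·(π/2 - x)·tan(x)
This is a 0·∞ indeterminate form.

Rewrite 0·∞ as a quotient (0/0 or ∞/∞ form), then apply L'Hôpital's rule:
  lim(x→π/2) 5·(π/2 - x)·tan(x) = 5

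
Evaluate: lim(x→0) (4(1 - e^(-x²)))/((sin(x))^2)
This is a 0/0 indeterminate form.

Apply L'Hôpital's rule: differentiate numerator and denominator separately.
  f(x) = 4 - 4·e^(-x^2)   ⇒   f'(x) = 8·x·e^(-x^2)
  g(x) = sin(x)^2   ⇒   g'(x) = 2·sin(x)·cos(x)
  lim(x→0) f'(x)/g'(x) = lim(x→0) (8·x·e^(-x^2))/(2·sin(x)·cos(x))
  = 4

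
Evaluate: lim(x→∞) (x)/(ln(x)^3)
This is an ∞/∞ indeterminate form.

Apply L'Hôpital's rule: differentiate numerator and denominator separately.
  f(x) = x   ⇒   f'(x) = 1
  g(x) = ln(x)^3   ⇒   g'(x) = 3·ln(x)^2/x
  lim(x→∞) f'(x)/g'(x) = lim(x→∞) (1)/(3·ln(x)^2/x)
  = ∞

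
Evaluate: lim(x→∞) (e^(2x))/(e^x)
This is an ∞/∞ indeterminate form.

Apply L'Hôpital's rule: differentiate numerator and denominator separately.
  f(x) = e^(2·x)   ⇒   f'(x) = 2·e^(2·x)
  g(x) = e^(x)   ⇒   g'(x) = e^(x)
  lim(x→∞) f'(x)/g'(x) = lim(x→∞) (2·e^(2·x))/(e^(x))
  = ∞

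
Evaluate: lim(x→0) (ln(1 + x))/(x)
This is a 0/0 indeterminate form.

Apply L'Hôpital's rule: differentiate numerator and denominator separately.
  f(x) = ln(x + 1)   ⇒   f'(x) = 1/(x + 1)
  g(x) = x   ⇒   g'(x) = 1
  lim(x→0) f'(x)/g'(x) = lim(x→0) (1/(x + 1))/(1)
  = 1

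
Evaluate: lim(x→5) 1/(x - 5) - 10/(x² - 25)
This is an ∞-∞ indeterminate form.

Combine fractions or rationalize to convert ∞-∞ to 0/0 form:
  lim(x→5) 1/(x - 5) - 10/(x² - 25) = 1/10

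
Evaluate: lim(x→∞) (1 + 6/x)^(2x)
This is an exponential indeterminate form.

For exponential indeterminate forms, take the natural log:
  Let L = lim(x→∞) (1 + 6/x)^(2x)
  Then ln(L) = lim(x→∞) [exponent × ln(base)]
  Evaluate using L'Hôpital or standard limits, then exponentiate.
  L = e^(12)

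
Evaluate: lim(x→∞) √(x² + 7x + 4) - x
This is an ∞-∞ indeterminate form.

Combine fractions or rationalize to convert ∞-∞ to 0/0 form:
  lim(x→∞) √(x² + 7x + 4) - x = 7/2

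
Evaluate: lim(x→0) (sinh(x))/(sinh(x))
This is a 0/0 indeterminate form.

Apply L'Hôpital's rule: differentiate numerator and denominator separately.
  f(x) = sinh(x)   ⇒   f'(x) = cosh(x)
  g(x) = sinh(x)   ⇒   g'(x) = cosh(x)
  lim(x→0) f'(x)/g'(x) = lim(x→0) (cosh(x))/(cosh(x))
  = 1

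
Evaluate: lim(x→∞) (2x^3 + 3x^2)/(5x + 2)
This is an ∞/∞ indeterminate form.

Apply L'Hôpital's rule: differentiate numerator and denominator separately.
  f(x) = 2·x^3 + 3·x^2   ⇒   f'(x) = 6·x^2 + 6·x
  g(x) = 5·x + 2   ⇒   g'(x) = 5
  lim(x→∞) f'(x)/g'(x) = lim(x→∞) (6·x^2 + 6·x)/(5)
  = ∞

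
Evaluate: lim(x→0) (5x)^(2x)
This is an exponential indeterminate form.

For exponential indeterminate forms, take the natural log:
  Let L = lim(x→0) (5x)^(2x)
  Then ln(L) = lim(x→0) [exponent × ln(base)]
  Evaluate using L'Hôpital or standard limits, then exponentiate.
  L = 1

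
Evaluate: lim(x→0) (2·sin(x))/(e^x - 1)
This is a 0/0 indeterminate form.

Apply L'Hôpital's rule: differentiate numerator and denominator separately.
  f(x) = 2·sin(x)   ⇒   f'(x) = 2·cos(x)
  g(x) = e^(x) - 1   ⇒   g'(x) = e^(x)
  lim(x→0) f'(x)/g'(x) = lim(x→0) (2·cos(x))/(e^(x))
  = 2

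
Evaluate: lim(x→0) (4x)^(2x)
This is an exponential indeterminate form.

For exponential indeterminate forms, take the natural log:
  Let L = lim(x→0) (4x)^(2x)
  Then ln(L) = lim(x→0) [exponent × ln(base)]
  Evaluate using L'Hôpital or standard limits, then exponentiate.
  L = 1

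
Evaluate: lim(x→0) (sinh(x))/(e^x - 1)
This is a 0/0 indeterminate form.

Apply L'Hôpital's rule: differentiate numerator and denominator separately.
  f(x) = sinh(x)   ⇒   f'(x) = cosh(x)
  g(x) = e^(x) - 1   ⇒   g'(x) = e^(x)
  lim(x→0) f'(x)/g'(x) = lim(x→0) (cosh(x))/(e^(x))
  = 1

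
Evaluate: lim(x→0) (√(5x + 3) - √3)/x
This is a standard limit.

Factor or rationalize the expression:
  lim(x→0) (√(5x + 3) - √3)/x = 5·sqrt(3)/6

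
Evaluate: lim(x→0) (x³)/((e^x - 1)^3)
This is a 0/0 indeterminate form.

Apply L'Hôpital's rule: differentiate numerator and denominator separately.
  f(x) = x^3   ⇒   f'(x) = 3·x^2
  g(x) = (e^(x) - 1)^3   ⇒   g'(x) = 3·(e^(x) - 1)^2·e^(x)
  lim(x→0) f'(x)/g'(x) = lim(x→0) (3·x^2)/(3·(e^(x) - 1)^2·e^(x))
  = 1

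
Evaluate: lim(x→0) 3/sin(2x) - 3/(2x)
This is an ∞-∞ indeterminate form.

Combine fractions or rationalize to convert ∞-∞ to 0/0 form:
  lim(x→0) 3/sin(2x) - 3/(2x) = 0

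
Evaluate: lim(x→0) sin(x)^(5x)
This is an exponential indeterminate form.

For exponential indeterminate forms, take the natural log:
  Let L = lim(x→0) sin(x)^(5x)
  Then ln(L) = lim(x→0) [exponent × ln(base)]
  Evaluate using L'Hôpital or standard limits, then exponentiate.
  L = 1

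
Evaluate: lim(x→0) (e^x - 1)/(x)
This is a 0/0 indeterminate form.

Apply L'Hôpital's rule: differentiate numerator and denominator separately.
  f(x) = e^(x) - 1   ⇒   f'(x) = e^(x)
  g(x) = x   ⇒   g'(x) = 1
  lim(x→0) f'(x)/g'(x) = lim(x→0) (e^(x))/(1)
  = 1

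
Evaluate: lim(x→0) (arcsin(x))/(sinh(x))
This is a 0/0 indeterminate form.

Apply L'Hôpital's rule: differentiate numerator and denominator separately.
  f(x) = asin(x)   ⇒   f'(x) = 1/sqrt(1 - x^2)
  g(x) = sinh(x)   ⇒   g'(x) = cosh(x)
  lim(x→0) f'(x)/g'(x) = lim(x→0) (1/sqrt(1 - x^2))/(cosh(x))
  = 1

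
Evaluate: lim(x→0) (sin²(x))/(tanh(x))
This is a 0/0 indeterminate form.

Apply L'Hôpital's rule: differentiate numerator and denominator separately.
  f(x) = sin(x)^2   ⇒   f'(x) = 2·sin(x)·cos(x)
  g(x) = tanh(x)   ⇒   g'(x) = 1 - tanh(x)^2
  lim(x→0) f'(x)/g'(x) = lim(x→0) (2·sin(x)·cos(x))/(1 - tanh(x)^2)
  = 0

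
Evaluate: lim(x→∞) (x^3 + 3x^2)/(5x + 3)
This is an ∞/∞ indeterminate form.

Apply L'Hôpital's rule: differentiate numerator and denominator separately.
  f(x) = x^3 + 3·x^2   ⇒   f'(x) = 3·x^2 + 6·x
  g(x) = 5·x + 3   ⇒   g'(x) = 5
  lim(x→∞) f'(x)/g'(x) = lim(x→∞) (3·x^2 + 6·x)/(5)
  = ∞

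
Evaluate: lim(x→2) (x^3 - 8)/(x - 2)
This is a standard limit.

Factor or rationalize the expression:
  lim(x→2) (x^3 - 8)/(x - 2) = 12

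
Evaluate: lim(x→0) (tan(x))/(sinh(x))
This is a 0/0 indeterminate form.

Apply L'Hôpital's rule: differentiate numerator and denominator separately.
  f(x) = tan(x)   ⇒   f'(x) = tan(x)^2 + 1
  g(x) = sinh(x)   ⇒   g'(x) = cosh(x)
  lim(x→0) f'(x)/g'(x) = lim(x→0) (tan(x)^2 + 1)/(cosh(x))
  = 1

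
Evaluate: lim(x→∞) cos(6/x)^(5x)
This is an exponential indeterminate form.

For exponential indeterminate forms, take the natural log:
  Let L = lim(x→∞) cos(6/x)^(5x)
  Then ln(L) = lim(x→∞) [exponent × ln(base)]
  Evaluate using L'Hôpital or standard limits, then exponentiate.
  L = 1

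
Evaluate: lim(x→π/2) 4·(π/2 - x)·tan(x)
This is a 0·∞ indeterminate form.

Rewrite 0·∞ as a quotient (0/0 or ∞/∞ form), then apply L'Hôpital's rule:
  lim(x→π/2) 4·(π/2 - x)·tan(x) = 4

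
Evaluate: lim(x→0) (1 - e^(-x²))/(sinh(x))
This is a 0/0 indeterminate form.

Apply L'Hôpital's rule: differentiate numerator and denominator separately.
  f(x) = 1 - e^(-x^2)   ⇒   f'(x) = 2·x·e^(-x^2)
  g(x) = sinh(x)   ⇒   g'(x) = cosh(x)
  lim(x→0) f'(x)/g'(x) = lim(x→0) (2·x·e^(-x^2))/(cosh(x))
  = 0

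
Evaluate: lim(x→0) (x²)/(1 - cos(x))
This is a 0/0 indeterminate form.

Apply L'Hôpital's rule: differentiate numerator and denominator separately.
  f(x) = x^2   ⇒   f'(x) = 2·x
  g(x) = 1 - cos(x)   ⇒   g'(x) = sin(x)
  lim(x→0) f'(x)/g'(x) = lim(x→0) (2·x)/(sin(x))
  = 2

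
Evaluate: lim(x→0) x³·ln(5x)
This is a 0·∞ indeterminate form.

Rewrite 0·∞ as a quotient (0/0 or ∞/∞ form), then apply L'Hôpital's rule:
  lim(x→0) x³·ln(5x) = 0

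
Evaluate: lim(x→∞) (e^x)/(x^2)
This is an ∞/∞ indeterminate form.

Apply L'Hôpital's rule: differentiate numerator and denominator separately.
  f(x) = e^(x)   ⇒   f'(x) = e^(x)
  g(x) = x^2   ⇒   g'(x) = 2·x
  lim(x→∞) f'(x)/g'(x) = lim(x→∞) (e^(x))/(2·x)
  = ∞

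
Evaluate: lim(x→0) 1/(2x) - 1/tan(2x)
This is an ∞-∞ indeterminate form.

Combine fractions or rationalize to convert ∞-∞ to 0/0 form:
  lim(x→0) 1/(2x) - 1/tan(2x) = 0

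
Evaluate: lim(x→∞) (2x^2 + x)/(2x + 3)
This is an ∞/∞ indeterminate form.

Apply L'Hôpital's rule: differentiate numerator and denominator separately.
  f(x) = 2·x^2 + x   ⇒   f'(x) = 4·x + 1
  g(x) = 2·x + 3   ⇒   g'(x) = 2
  lim(x→∞) f'(x)/g'(x) = lim(x→∞) (4·x + 1)/(2)
  = ∞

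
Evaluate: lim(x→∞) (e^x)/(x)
This is an ∞/∞ indeterminate form.

Apply L'Hôpital's rule: differentiate numerator and denominator separately.
  f(x) = e^(x)   ⇒   f'(x) = e^(x)
  g(x) = x   ⇒   g'(x) = 1
  lim(x→∞) f'(x)/g'(x) = lim(x→∞) (e^(x))/(1)
  = ∞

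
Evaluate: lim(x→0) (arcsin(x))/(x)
This is a 0/0 indeterminate form.

Apply L'Hôpital's rule: differentiate numerator and denominator separately.
  f(x) = asin(x)   ⇒   f'(x) = 1/sqrt(1 - x^2)
  g(x) = x   ⇒   g'(x) = 1
  lim(x→0) f'(x)/g'(x) = lim(x→0) (1/sqrt(1 - x^2))/(1)
  = 1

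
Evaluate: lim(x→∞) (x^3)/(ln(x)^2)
This is an ∞/∞ indeterminate form.

Apply L'Hôpital's rule: differentiate numerator and denominator separately.
  f(x) = x^3   ⇒   f'(x) = 3·x^2
  g(x) = ln(x)^2   ⇒   g'(x) = 2·ln(x)/x
  lim(x→∞) f'(x)/g'(x) = lim(x→∞) (3·x^2)/(2·ln(x)/x)
  = ∞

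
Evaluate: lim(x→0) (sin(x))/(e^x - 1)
This is a 0/0 indeterminate form.

Apply L'Hôpital's rule: differentiate numerator and denominator separately.
  f(x) = sin(x)   ⇒   f'(x) = cos(x)
  g(x) = e^(x) - 1   ⇒   g'(x) = e^(x)
  lim(x→0) f'(x)/g'(x) = lim(x→0) (cos(x))/(e^(x))
  = 1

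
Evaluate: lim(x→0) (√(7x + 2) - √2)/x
This is a standard limit.

Factor or rationalize the expression:
  lim(x→0) (√(7x + 2) - √2)/x = 7·sqrt(2)/4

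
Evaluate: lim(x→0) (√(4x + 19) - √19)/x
This is a standard limit.

Factor or rationalize the expression:
  lim(x→0) (√(4x + 19) - √19)/x = 2·sqrt(19)/19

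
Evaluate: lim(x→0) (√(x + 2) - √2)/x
This is a standard limit.

Factor or rationalize the expression:
  lim(x→0) (√(x + 2) - √2)/x = sqrt(2)/4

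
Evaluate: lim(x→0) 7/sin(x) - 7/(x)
This is an ∞-∞ indeterminate form.

Combine fractions or rationalize to convert ∞-∞ to 0/0 form:
  lim(x→0) 7/sin(x) - 7/(x) = 0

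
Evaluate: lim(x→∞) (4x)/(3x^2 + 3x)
This is an ∞/∞ indeterminate form.

Apply L'Hôpital's rule: differentiate numerator and denominator separately.
  f(x) = 4·x   ⇒   f'(x) = 4
  g(x) = 3·x^2 + 3·x   ⇒   g'(x) = 6·x + 3
  lim(x→∞) f'(x)/g'(x) = lim(x→∞) (4)/(6·x + 3)
  = 0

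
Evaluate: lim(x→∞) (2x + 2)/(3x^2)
This is an ∞/∞ indeterminate form.

Apply L'Hôpital's rule: differentiate numerator and denominator separately.
  f(x) = 2·x + 2   ⇒   f'(x) = 2
  g(x) = 3·x^2   ⇒   g'(x) = 6·x
  lim(x→∞) f'(x)/g'(x) = lim(x→∞) (2)/(6·x)
  = 0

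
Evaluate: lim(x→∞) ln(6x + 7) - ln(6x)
This is an ∞-∞ indeterminate form.

Combine fractions or rationalize to convert ∞-∞ to 0/0 form:
  lim(x→∞) ln(6x + 7) - ln(6x) = 0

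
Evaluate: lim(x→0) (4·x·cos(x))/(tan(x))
This is a 0/0 indeterminate form.

Apply L'Hôpital's rule: differentiate numerator and denominator separately.
  f(x) = 4·x·cos(x)   ⇒   f'(x) = -4·x·sin(x) + 4·cos(x)
  g(x) = tan(x)   ⇒   g'(x) = tan(x)^2 + 1
  lim(x→0) f'(x)/g'(x) = lim(x→0) (-4·x·sin(x) + 4·cos(x))/(tan(x)^2 + 1)
  = 4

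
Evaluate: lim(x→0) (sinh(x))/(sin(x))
This is a 0/0 indeterminate form.

Apply L'Hôpital's rule: differentiate numerator and denominator separately.
  f(x) = sinh(x)   ⇒   f'(x) = cosh(x)
  g(x) = sin(x)   ⇒   g'(x) = cos(x)
  lim(x→0) f'(x)/g'(x) = lim(x→0) (cosh(x))/(cos(x))
  = 1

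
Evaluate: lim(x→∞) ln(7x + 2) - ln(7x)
This is an ∞-∞ indeterminate form.

Combine fractions or rationalize to convert ∞-∞ to 0/0 form:
  lim(x→∞) ln(7x + 2) - ln(7x) = 0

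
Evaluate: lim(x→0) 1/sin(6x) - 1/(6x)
This is an ∞-∞ indeterminate form.

Combine fractions or rationalize to convert ∞-∞ to 0/0 form:
  lim(x→0) 1/sin(6x) - 1/(6x) = 0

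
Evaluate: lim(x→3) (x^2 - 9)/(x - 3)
This is a standard limit.

Factor or rationalize the expression:
  lim(x→3) (x^2 - 9)/(x - 3) = 6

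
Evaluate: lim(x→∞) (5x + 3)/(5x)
This is an ∞/∞ indeterminate form.

Apply L'Hôpital's rule: differentiate numerator and denominator separately.
  f(x) = 5·x + 3   ⇒   f'(x) = 5
  g(x) = 5·x   ⇒   g'(x) = 5
  lim(x→∞) f'(x)/g'(x) = lim(x→∞) (5)/(5)
  = 1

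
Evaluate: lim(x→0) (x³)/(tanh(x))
This is a 0/0 indeterminate form.

Apply L'Hôpital's rule: differentiate numerator and denominator separately.
  f(x) = x^3   ⇒   f'(x) = 3·x^2
  g(x) = tanh(x)   ⇒   g'(x) = 1 - tanh(x)^2
  lim(x→0) f'(x)/g'(x) = lim(x→0) (3·x^2)/(1 - tanh(x)^2)
  = 0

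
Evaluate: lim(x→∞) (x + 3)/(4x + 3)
This is an ∞/∞ indeterminate form.

Apply L'Hôpital's rule: differentiate numerator and denominator separately.
  f(x) = x + 3   ⇒   f'(x) = 1
  g(x) = 4·x + 3   ⇒   g'(x) = 4
  lim(x→∞) f'(x)/g'(x) = lim(x→∞) (1)/(4)
  = 1/4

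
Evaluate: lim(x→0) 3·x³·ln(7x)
This is a 0·∞ indeterminate form.

Rewrite 0·∞ as a quotient (0/0 or ∞/∞ form), then apply L'Hôpital's rule:
  lim(x→0) 3·x³·ln(7x) = 0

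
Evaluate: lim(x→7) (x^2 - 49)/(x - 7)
This is a standard limit.

Factor or rationalize the expression:
  lim(x→7) (x^2 - 49)/(x - 7) = 14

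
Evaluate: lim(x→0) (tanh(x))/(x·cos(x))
This is a 0/0 indeterminate form.

Apply L'Hôpital's rule: differentiate numerator and denominator separately.
  f(x) = tanh(x)   ⇒   f'(x) = 1 - tanh(x)^2
  g(x) = x·cos(x)   ⇒   g'(x) = -x·sin(x) + cos(x)
  lim(x→0) f'(x)/g'(x) = lim(x→0) (1 - tanh(x)^2)/(-x·sin(x) + cos(x))
  = 1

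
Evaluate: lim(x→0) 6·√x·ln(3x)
This is a 0·∞ indeterminate form.

Rewrite 0·∞ as a quotient (0/0 or ∞/∞ form), then apply L'Hôpital's rule:
  lim(x→0) 6·√x·ln(3x) = 0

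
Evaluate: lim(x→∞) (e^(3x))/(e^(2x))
This is an ∞/∞ indeterminate form.

Apply L'Hôpital's rule: differentiate numerator and denominator separately.
  f(x) = e^(3·x)   ⇒   f'(x) = 3·e^(3·x)
  g(x) = e^(2·x)   ⇒   g'(x) = 2·e^(2·x)
  lim(x→∞) f'(x)/g'(x) = lim(x→∞) (3·e^(3·x))/(2·e^(2·x))
  = ∞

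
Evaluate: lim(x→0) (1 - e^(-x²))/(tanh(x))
This is a 0/0 indeterminate form.

Apply L'Hôpital's rule: differentiate numerator and denominator separately.
  f(x) = 1 - e^(-x^2)   ⇒   f'(x) = 2·x·e^(-x^2)
  g(x) = tanh(x)   ⇒   g'(x) = 1 - tanh(x)^2
  lim(x→0) f'(x)/g'(x) = lim(x→0) (2·x·e^(-x^2))/(1 - tanh(x)^2)
  = 0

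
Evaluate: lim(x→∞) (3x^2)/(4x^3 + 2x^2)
This is an ∞/∞ indeterminate form.

Apply L'Hôpital's rule: differentiate numerator and denominator separately.
  f(x) = 3·x^2   ⇒   f'(x) = 6·x
  g(x) = 4·x^3 + 2·x^2   ⇒   g'(x) = 12·x^2 + 4·x
  lim(x→∞) f'(x)/g'(x) = lim(x→∞) (6·x)/(12·x^2 + 4·x)
  = 0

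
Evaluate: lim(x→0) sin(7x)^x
This is an exponential indeterminate form.

For exponential indeterminate forms, take the natural log:
  Let L = lim(x→0) sin(7x)^x
  Then ln(L) = lim(x→0) [exponent × ln(base)]
  Evaluate using L'Hôpital or standard limits, then exponentiate.
  L = 1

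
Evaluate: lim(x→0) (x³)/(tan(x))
This is a 0/0 indeterminate form.

Apply L'Hôpital's rule: differentiate numerator and denominator separately.
  f(x) = x^3   ⇒   f'(x) = 3·x^2
  g(x) = tan(x)   ⇒   g'(x) = tan(x)^2 + 1
  lim(x→0) f'(x)/g'(x) = lim(x→0) (3·x^2)/(tan(x)^2 + 1)
  = 0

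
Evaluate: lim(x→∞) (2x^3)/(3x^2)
This is an ∞/∞ indeterminate form.

Apply L'Hôpital's rule: differentiate numerator and denominator separately.
  f(x) = 2·x^3   ⇒   f'(x) = 6·x^2
  g(x) = 3·x^2   ⇒   g'(x) = 6·x
  lim(x→∞) f'(x)/g'(x) = lim(x→∞) (6·x^2)/(6·x)
  = ∞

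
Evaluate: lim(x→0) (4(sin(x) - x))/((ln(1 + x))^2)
This is a 0/0 indeterminate form.

Apply L'Hôpital's rule: differentiate numerator and denominator separately.
  f(x) = -4·x + 4·sin(x)   ⇒   f'(x) = 4·cos(x) - 4
  g(x) = ln(x + 1)^2   ⇒   g'(x) = 2·ln(x + 1)/(x + 1)
  lim(x→0) f'(x)/g'(x) = lim(x→0) (4·cos(x) - 4)/(2·ln(x + 1)/(x + 1))
  = 0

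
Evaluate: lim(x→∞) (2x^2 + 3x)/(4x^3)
This is an ∞/∞ indeterminate form.

Apply L'Hôpital's rule: differentiate numerator and denominator separately.
  f(x) = 2·x^2 + 3·x   ⇒   f'(x) = 4·x + 3
  g(x) = 4·x^3   ⇒   g'(x) = 12·x^2
  lim(x→∞) f'(x)/g'(x) = lim(x→∞) (4·x + 3)/(12·x^2)
  = 0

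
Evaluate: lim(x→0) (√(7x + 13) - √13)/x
This is a standard limit.

Factor or rationalize the expression:
  lim(x→0) (√(7x + 13) - √13)/x = 7·sqrt(13)/26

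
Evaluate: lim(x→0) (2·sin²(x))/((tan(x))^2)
This is a 0/0 indeterminate form.

Apply L'Hôpital's rule: differentiate numerator and denominator separately.
  f(x) = 2·sin(x)^2   ⇒   f'(x) = 4·sin(x)·cos(x)
  g(x) = tan(x)^2   ⇒   g'(x) = (2·tan(x)^2 + 2)·tan(x)
  lim(x→0) f'(x)/g'(x) = lim(x→0) (4·sin(x)·cos(x))/((2·tan(x)^2 + 2)·tan(x))
  = 2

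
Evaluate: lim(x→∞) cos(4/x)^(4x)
This is an exponential indeterminate form.

For exponential indeterminate forms, take the natural log:
  Let L = lim(x→∞) cos(4/x)^(4x)
  Then ln(L) = lim(x→∞) [exponent × ln(base)]
  Evaluate using L'Hôpital or standard limits, then exponentiate.
  L = 1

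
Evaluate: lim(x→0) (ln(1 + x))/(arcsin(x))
This is a 0/0 indeterminate form.

Apply L'Hôpital's rule: differentiate numerator and denominator separately.
  f(x) = ln(x + 1)   ⇒   f'(x) = 1/(x + 1)
  g(x) = asin(x)   ⇒   g'(x) = 1/sqrt(1 - x^2)
  lim(x→0) f'(x)/g'(x) = lim(x→0) (1/(x + 1))/(1/sqrt(1 - x^2))
  = 1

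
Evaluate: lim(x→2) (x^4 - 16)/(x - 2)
This is a standard limit.

Factor or rationalize the expression:
  lim(x→2) (x^4 - 16)/(x - 2) = 32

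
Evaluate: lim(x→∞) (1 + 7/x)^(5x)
This is an exponential indeterminate form.

For exponential indeterminate forms, take the natural log:
  Let L = lim(x→∞) (1 + 7/x)^(5x)
  Then ln(L) = lim(x→∞) [exponent × ln(base)]
  Evaluate using L'Hôpital or standard limits, then exponentiate.
  L = e^(35)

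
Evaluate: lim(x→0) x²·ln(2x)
This is a 0·∞ indeterminate form.

Rewrite 0·∞ as a quotient (0/0 or ∞/∞ form), then apply L'Hôpital's rule:
  lim(x→0) x²·ln(2x) = 0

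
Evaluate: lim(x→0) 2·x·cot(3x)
This is a 0·∞ indeterminate form.

Rewrite 0·∞ as a quotient (0/0 or ∞/∞ form), then apply L'Hôpital's rule:
  lim(x→0) 2·x·cot(3x) = 2/3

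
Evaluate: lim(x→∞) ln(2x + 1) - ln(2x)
This is an ∞-∞ indeterminate form.

Combine fractions or rationalize to convert ∞-∞ to 0/0 form:
  lim(x→∞) ln(2x + 1) - ln(2x) = 0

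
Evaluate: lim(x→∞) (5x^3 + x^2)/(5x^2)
This is an ∞/∞ indeterminate form.

Apply L'Hôpital's rule: differentiate numerator and denominator separately.
  f(x) = 5·x^3 + x^2   ⇒   f'(x) = 15·x^2 + 2·x
  g(x) = 5·x^2   ⇒   g'(x) = 10·x
  lim(x→∞) f'(x)/g'(x) = lim(x→∞) (15·x^2 + 2·x)/(10·x)
  = ∞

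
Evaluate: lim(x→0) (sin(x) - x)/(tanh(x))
This is a 0/0 indeterminate form.

Apply L'Hôpital's rule: differentiate numerator and denominator separately.
  f(x) = -x + sin(x)   ⇒   f'(x) = cos(x) - 1
  g(x) = tanh(x)   ⇒   g'(x) = 1 - tanh(x)^2
  lim(x→0) f'(x)/g'(x) = lim(x→0) (cos(x) - 1)/(1 - tanh(x)^2)
  = 0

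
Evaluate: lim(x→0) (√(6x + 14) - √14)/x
This is a standard limit.

Factor or rationalize the expression:
  lim(x→0) (√(6x + 14) - √14)/x = 3·sqrt(14)/14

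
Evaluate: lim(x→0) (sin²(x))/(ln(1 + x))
This is a 0/0 indeterminate form.

Apply L'Hôpital's rule: differentiate numerator and denominator separately.
  f(x) = sin(x)^2   ⇒   f'(x) = 2·sin(x)·cos(x)
  g(x) = ln(x + 1)   ⇒   g'(x) = 1/(x + 1)
  lim(x→0) f'(x)/g'(x) = lim(x→0) (2·sin(x)·cos(x))/(1/(x + 1))
  = 0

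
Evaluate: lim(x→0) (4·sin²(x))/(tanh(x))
This is a 0/0 indeterminate form.

Apply L'Hôpital's rule: differentiate numerator and denominator separately.
  f(x) = 4·sin(x)^2   ⇒   f'(x) = 8·sin(x)·cos(x)
  g(x) = tanh(x)   ⇒   g'(x) = 1 - tanh(x)^2
  lim(x→0) f'(x)/g'(x) = lim(x→0) (8·sin(x)·cos(x))/(1 - tanh(x)^2)
  = 0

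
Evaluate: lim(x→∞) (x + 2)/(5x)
This is an ∞/∞ indeterminate form.

Apply L'Hôpital's rule: differentiate numerator and denominator separately.
  f(x) = x + 2   ⇒   f'(x) = 1
  g(x) = 5·x   ⇒   g'(x) = 5
  lim(x→∞) f'(x)/g'(x) = lim(x→∞) (1)/(5)
  = 1/5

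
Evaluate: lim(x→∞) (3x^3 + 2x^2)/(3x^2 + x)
This is an ∞/∞ indeterminate form.

Apply L'Hôpital's rule: differentiate numerator and denominator separately.
  f(x) = 3·x^3 + 2·x^2   ⇒   f'(x) = 9·x^2 + 4·x
  g(x) = 3·x^2 + x   ⇒   g'(x) = 6·x + 1
  lim(x→∞) f'(x)/g'(x) = lim(x→∞) (9·x^2 + 4·x)/(6·x + 1)
  = ∞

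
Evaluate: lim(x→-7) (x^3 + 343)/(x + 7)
This is a standard limit.

Factor or rationalize the expression:
  lim(x→-7) (x^3 + 343)/(x + 7) = 147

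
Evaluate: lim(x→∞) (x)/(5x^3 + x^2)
This is an ∞/∞ indeterminate form.

Apply L'Hôpital's rule: differentiate numerator and denominator separately.
  f(x) = x   ⇒   f'(x) = 1
  g(x) = 5·x^3 + x^2   ⇒   g'(x) = 15·x^2 + 2·x
  lim(x→∞) f'(x)/g'(x) = lim(x→∞) (1)/(15·x^2 + 2·x)
  = 0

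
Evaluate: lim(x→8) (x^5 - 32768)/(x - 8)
This is a standard limit.

Factor or rationalize the expression:
  lim(x→8) (x^5 - 32768)/(x - 8) = 20480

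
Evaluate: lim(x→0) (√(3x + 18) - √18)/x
This is a standard limit.

Factor or rationalize the expression:
  lim(x→0) (√(3x + 18) - √18)/x = sqrt(2)/4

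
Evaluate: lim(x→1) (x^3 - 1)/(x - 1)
This is a standard limit.

Factor or rationalize the expression:
  lim(x→1) (x^3 - 1)/(x - 1) = 3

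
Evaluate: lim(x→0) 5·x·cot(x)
This is a 0·∞ indeterminate form.

Rewrite 0·∞ as a quotient (0/0 or ∞/∞ form), then apply L'Hôpital's rule:
  lim(x→0) 5·x·cot(x) = 5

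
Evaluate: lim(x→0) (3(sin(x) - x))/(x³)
This is a 0/0 indeterminate form.

Apply L'Hôpital's rule: differentiate numerator and denominator separately.
  f(x) = -3·x + 3·sin(x)   ⇒   f'(x) = 3·cos(x) - 3
  g(x) = x^3   ⇒   g'(x) = 3·x^2
  lim(x→0) f'(x)/g'(x) = lim(x→0) (3·cos(x) - 3)/(3·x^2)
  = -1/2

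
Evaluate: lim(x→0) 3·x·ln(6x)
This is a 0·∞ indeterminate form.

Rewrite 0·∞ as a quotient (0/0 or ∞/∞ form), then apply L'Hôpital's rule:
  lim(x→0) 3·x·ln(6x) = 0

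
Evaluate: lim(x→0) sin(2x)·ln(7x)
This is a 0·∞ indeterminate form.

Rewrite 0·∞ as a quotient (0/0 or ∞/∞ form), then apply L'Hôpital's rule:
  lim(x→0) sin(2x)·ln(7x) = 0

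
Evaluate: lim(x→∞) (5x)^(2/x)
This is an exponential indeterminate form.

For exponential indeterminate forms, take the natural log:
  Let L = lim(x→∞) (5x)^(2/x)
  Then ln(L) = lim(x→∞) [exponent × ln(base)]
  Evaluate using L'Hôpital or standard limits, then exponentiate.
  L = 1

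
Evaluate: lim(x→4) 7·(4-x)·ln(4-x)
This is a 0·∞ indeterminate form.

Rewrite 0·∞ as a quotient (0/0 or ∞/∞ form), then apply L'Hôpital's rule:
  lim(x→4) 7·(4-x)·ln(4-x) = 0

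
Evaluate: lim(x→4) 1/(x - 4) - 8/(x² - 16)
This is an ∞-∞ indeterminate form.

Combine fractions or rationalize to convert ∞-∞ to 0/0 form:
  lim(x→4) 1/(x - 4) - 8/(x² - 16) = 1/8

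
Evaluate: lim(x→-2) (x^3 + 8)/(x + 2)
This is a standard limit.

Factor or rationalize the expression:
  lim(x→-2) (x^3 + 8)/(x + 2) = 12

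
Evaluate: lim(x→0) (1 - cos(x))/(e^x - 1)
This is a 0/0 indeterminate form.

Apply L'Hôpital's rule: differentiate numerator and denominator separately.
  f(x) = 1 - cos(x)   ⇒   f'(x) = sin(x)
  g(x) = e^(x) - 1   ⇒   g'(x) = e^(x)
  lim(x→0) f'(x)/g'(x) = lim(x→0) (sin(x))/(e^(x))
  = 0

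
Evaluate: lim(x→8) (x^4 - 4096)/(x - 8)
This is a standard limit.

Factor or rationalize the expression:
  lim(x→8) (x^4 - 4096)/(x - 8) = 2048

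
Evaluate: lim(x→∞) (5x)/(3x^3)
This is an ∞/∞ indeterminate form.

Apply L'Hôpital's rule: differentiate numerator and denominator separately.
  f(x) = 5·x   ⇒   f'(x) = 5
  g(x) = 3·x^3   ⇒   g'(x) = 9·x^2
  lim(x→∞) f'(x)/g'(x) = lim(x→∞) (5)/(9·x^2)
  = 0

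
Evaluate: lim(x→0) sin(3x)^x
This is an exponential indeterminate form.

For exponential indeterminate forms, take the natural log:
  Let L = lim(x→0) sin(3x)^x
  Then ln(L) = lim(x→0) [exponent × ln(base)]
  Evaluate using L'Hôpital or standard limits, then exponentiate.
  L = 1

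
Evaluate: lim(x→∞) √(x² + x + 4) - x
This is an ∞-∞ indeterminate form.

Combine fractions or rationalize to convert ∞-∞ to 0/0 form:
  lim(x→∞) √(x² + x + 4) - x = 1/2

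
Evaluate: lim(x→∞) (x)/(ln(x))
This is an ∞/∞ indeterminate form.

Apply L'Hôpital's rule: differentiate numerator and denominator separately.
  f(x) = x   ⇒   f'(x) = 1
  g(x) = ln(x)   ⇒   g'(x) = 1/x
  lim(x→∞) f'(x)/g'(x) = lim(x→∞) (1)/(1/x)
  = ∞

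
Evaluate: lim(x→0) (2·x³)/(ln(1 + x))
This is a 0/0 indeterminate form.

Apply L'Hôpital's rule: differentiate numerator and denominator separately.
  f(x) = 2·x^3   ⇒   f'(x) = 6·x^2
  g(x) = ln(x + 1)   ⇒   g'(x) = 1/(x + 1)
  lim(x→0) f'(x)/g'(x) = lim(x→0) (6·x^2)/(1/(x + 1))
  = 0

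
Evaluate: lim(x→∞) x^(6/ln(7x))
This is an exponential indeterminate form.

For exponential indeterminate forms, take the natural log:
  Let L = lim(x→∞) x^(6/ln(7x))
  Then ln(L) = lim(x→∞) [exponent × ln(base)]
  Evaluate using L'Hôpital or standard limits, then exponentiate.
  L = e^(6)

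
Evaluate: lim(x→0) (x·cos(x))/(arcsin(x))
This is a 0/0 indeterminate form.

Apply L'Hôpital's rule: differentiate numerator and denominator separately.
  f(x) = x·cos(x)   ⇒   f'(x) = -x·sin(x) + cos(x)
  g(x) = asin(x)   ⇒   g'(x) = 1/sqrt(1 - x^2)
  lim(x→0) f'(x)/g'(x) = lim(x→0) (-x·sin(x) + cos(x))/(1/sqrt(1 - x^2))
  = 1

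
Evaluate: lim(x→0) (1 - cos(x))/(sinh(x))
This is a 0/0 indeterminate form.

Apply L'Hôpital's rule: differentiate numerator and denominator separately.
  f(x) = 1 - cos(x)   ⇒   f'(x) = sin(x)
  g(x) = sinh(x)   ⇒   g'(x) = cosh(x)
  lim(x→0) f'(x)/g'(x) = lim(x→0) (sin(x))/(cosh(x))
  = 0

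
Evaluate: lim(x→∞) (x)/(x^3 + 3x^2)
This is an ∞/∞ indeterminate form.

Apply L'Hôpital's rule: differentiate numerator and denominator separately.
  f(x) = x   ⇒   f'(x) = 1
  g(x) = x^3 + 3·x^2   ⇒   g'(x) = 3·x^2 + 6·x
  lim(x→∞) f'(x)/g'(x) = lim(x→∞) (1)/(3·x^2 + 6·x)
  = 0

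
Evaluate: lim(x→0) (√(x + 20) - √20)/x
This is a standard limit.

Factor or rationalize the expression:
  lim(x→0) (√(x + 20) - √20)/x = sqrt(5)/20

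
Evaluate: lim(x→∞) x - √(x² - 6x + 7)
This is an ∞-∞ indeterminate form.

Combine fractions or rationalize to convert ∞-∞ to 0/0 form:
  lim(x→∞) x - √(x² - 6x + 7) = 3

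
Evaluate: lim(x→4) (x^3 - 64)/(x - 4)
This is a standard limit.

Factor or rationalize the expression:
  lim(x→4) (x^3 - 64)/(x - 4) = 48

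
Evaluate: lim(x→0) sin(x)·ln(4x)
This is a 0·∞ indeterminate form.

Rewrite 0·∞ as a quotient (0/0 or ∞/∞ form), then apply L'Hôpital's rule:
  lim(x→0) sin(x)·ln(4x) = 0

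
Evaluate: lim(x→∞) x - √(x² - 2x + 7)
This is an ∞-∞ indeterminate form.

Combine fractions or rationalize to convert ∞-∞ to 0/0 form:
  lim(x→∞) x - √(x² - 2x + 7) = 1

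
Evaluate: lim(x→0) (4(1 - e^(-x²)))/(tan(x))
This is a 0/0 indeterminate form.

Apply L'Hôpital's rule: differentiate numerator and denominator separately.
  f(x) = 4 - 4·e^(-x^2)   ⇒   f'(x) = 8·x·e^(-x^2)
  g(x) = tan(x)   ⇒   g'(x) = tan(x)^2 + 1
  lim(x→0) f'(x)/g'(x) = lim(x→0) (8·x·e^(-x^2))/(tan(x)^2 + 1)
  = 0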